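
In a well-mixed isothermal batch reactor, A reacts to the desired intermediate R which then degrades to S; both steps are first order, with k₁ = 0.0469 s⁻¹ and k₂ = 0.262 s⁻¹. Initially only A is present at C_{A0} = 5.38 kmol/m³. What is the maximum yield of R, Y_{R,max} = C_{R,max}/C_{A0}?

For a first-order series the maximum intermediate yield is C_{R,max}/C_{A0} = (k₁/k₂)^[k₂/(k₂−k₁)].
= (0.0469/0.262)^(0.262/(0.262−0.0469)) = (0.1790)^(1.218) = 0.1230.

0.123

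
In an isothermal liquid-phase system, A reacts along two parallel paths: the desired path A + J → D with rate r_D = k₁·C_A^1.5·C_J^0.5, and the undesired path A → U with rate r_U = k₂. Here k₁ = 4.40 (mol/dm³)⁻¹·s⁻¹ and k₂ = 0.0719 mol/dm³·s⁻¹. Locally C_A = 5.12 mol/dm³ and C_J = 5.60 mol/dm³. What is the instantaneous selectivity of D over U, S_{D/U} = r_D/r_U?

S_{D/U} = r_D/r_U = (k₁·C_A^1.5·C_J^0.5)/(k₂) = (k₁/k₂)·C_A^1.5·C_J^0.5.
= (4.40×5.120^1.5×5.600^0.5) / (0.0719) = 120.6/0.07190 = 1678.
Since the desired path is higher order in A, keeping C_A high (PFR or concentrated feed) favours D.

1678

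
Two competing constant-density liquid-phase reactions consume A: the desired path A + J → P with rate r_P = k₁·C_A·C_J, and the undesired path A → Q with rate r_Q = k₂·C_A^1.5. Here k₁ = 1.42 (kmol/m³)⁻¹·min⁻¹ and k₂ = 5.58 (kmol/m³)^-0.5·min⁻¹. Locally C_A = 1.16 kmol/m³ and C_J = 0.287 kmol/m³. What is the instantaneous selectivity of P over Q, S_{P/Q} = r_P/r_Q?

S_{P/Q} = r_P/r_Q = (k₁·C_A·C_J)/(k₂·C_A^1.5) = (k₁/k₂)·C_A^-0.5·C_J.
= (1.42×1.160×0.2870) / (5.58×1.160^1.5) = 0.4727/6.971 = 0.0678.
The undesired path is higher order in A, so low C_A (CSTR or dilute feed) favours P.

0.0678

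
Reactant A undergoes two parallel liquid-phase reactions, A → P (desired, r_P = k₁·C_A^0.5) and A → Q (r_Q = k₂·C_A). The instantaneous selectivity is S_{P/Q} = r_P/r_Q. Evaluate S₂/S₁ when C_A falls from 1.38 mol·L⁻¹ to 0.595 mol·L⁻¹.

1.52

S_{P/Q} = (k₁/k₂)·C_A^-0.5, so S₂/S₁ = (C_{A,2}/C_{A,1})^-0.5.
= (0.595/1.38)^(-0.5) = (0.4312)^(-0.5) = 1.52.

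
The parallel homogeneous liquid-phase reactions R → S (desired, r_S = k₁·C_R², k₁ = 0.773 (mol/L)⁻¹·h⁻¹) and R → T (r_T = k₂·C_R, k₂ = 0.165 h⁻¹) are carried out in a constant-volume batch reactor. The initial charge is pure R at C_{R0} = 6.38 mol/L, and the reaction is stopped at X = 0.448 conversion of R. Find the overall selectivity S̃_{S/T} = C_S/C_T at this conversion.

22.6

C_R = C_{R0}(1−X) = 3.522 mol/L.
Along a PFR/batch, dC_T/dC_R = −r_T/(r_S+r_T) = −k₂/(k₂+k₁·C_R).
Integrating from C_{R0} to C_R: C_T = (0.165/0.773)·ln[(0.165+0.773·6.38)/(0.165+0.773·3.52)] = 0.2135·ln(5.097/2.887) = 0.1213 mol/L.
Then C_S = (C_{R0}−C_R) − C_T = 2.858 − 0.1213 = 2.737 mol/L.
S̃_{S/T} = C_S/C_T = 2.737/0.1213 = 22.6.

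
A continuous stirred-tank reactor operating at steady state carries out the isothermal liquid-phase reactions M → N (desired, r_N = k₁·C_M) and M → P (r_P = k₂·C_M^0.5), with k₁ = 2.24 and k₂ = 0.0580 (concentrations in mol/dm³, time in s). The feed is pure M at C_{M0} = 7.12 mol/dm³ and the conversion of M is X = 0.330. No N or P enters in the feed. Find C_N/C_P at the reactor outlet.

84.4

Exit C_M = C_{M0}(1−X) = 7.12×0.670 = 4.770 mol/dm³.
Rates in a CSTR are evaluated at the outlet concentration: r_N = 2.24×4.770 = 10.69, r_P = 0.0580×4.770^0.5 = 0.1267.
Overall selectivity = C_N/C_P = r_Nτ/(r_Pτ) = r_N/r_P = 84.4.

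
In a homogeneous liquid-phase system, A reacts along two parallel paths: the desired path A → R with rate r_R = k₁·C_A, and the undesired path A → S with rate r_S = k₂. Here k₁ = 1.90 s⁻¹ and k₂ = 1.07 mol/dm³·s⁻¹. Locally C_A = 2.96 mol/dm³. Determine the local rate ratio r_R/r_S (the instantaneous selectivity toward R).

S_{R/S} = r_R/r_S = (k₁·C_A)/(k₂) = (k₁/k₂)·C_A.
= (1.90×2.960) / (1.07) = 5.624/1.070 = 5.26.
Since the desired path is higher order in A, keeping C_A high (PFR or concentrated feed) favours R.

5.26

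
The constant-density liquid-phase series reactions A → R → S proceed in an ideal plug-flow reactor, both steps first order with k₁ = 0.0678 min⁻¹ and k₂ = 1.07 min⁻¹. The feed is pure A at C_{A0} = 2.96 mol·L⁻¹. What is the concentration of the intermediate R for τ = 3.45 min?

Solving the coupled first-order balances gives C_R(τ) = [k₁/(k₂−k₁)]·C_{A0}·(e^(−k₁τ) − e^(−k₂τ)).
e^(−k₁τ) = e^(−0.0678×3.45) = e^(−0.2339) = 0.7914; e^(−k₂τ) = e^(−3.692) = 0.02493.
C_R = 0.0678×2.96/(1.07−0.0678) × (0.7914−0.02493) = 0.2002×0.7665 = 0.1535 mol·L⁻¹.

0.153 mol·L⁻¹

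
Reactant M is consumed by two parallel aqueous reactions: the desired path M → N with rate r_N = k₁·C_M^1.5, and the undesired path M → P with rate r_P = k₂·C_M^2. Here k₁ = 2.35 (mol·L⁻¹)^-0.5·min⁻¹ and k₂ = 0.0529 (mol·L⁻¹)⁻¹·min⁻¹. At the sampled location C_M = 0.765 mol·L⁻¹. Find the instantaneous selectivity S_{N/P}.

50.8

S_{N/P} = r_N/r_P = (k₁·C_M^1.5)/(k₂·C_M^2) = (k₁/k₂)·C_M^-0.5.
= (2.35×0.7650^1.5) / (0.0529×0.7650^2) = 1.572/0.03096 = 50.8.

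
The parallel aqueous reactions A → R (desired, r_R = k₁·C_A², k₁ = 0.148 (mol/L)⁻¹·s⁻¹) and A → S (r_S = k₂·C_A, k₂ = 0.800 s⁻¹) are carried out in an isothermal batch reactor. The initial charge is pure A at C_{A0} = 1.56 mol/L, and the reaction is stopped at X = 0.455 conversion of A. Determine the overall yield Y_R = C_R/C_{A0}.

0.0826

C_A = C_{A0}(1−X) = 0.8502 mol/L.
Along a PFR/batch, dC_S/dC_A = −r_S/(r_R+r_S) = −k₂/(k₂+k₁·C_A).
Integrating from C_{A0} to C_A: C_S = (0.800/0.148)·ln[(0.800+0.148·1.56)/(0.800+0.148·0.850)] = 5.405·ln(1.031/0.9258) = 0.5810 mol/L.
Then C_R = (C_{A0}−C_A) − C_S = 0.7098 − 0.5810 = 0.1288 mol/L.
Y_R = C_R/C_{A0} = 0.1288/1.56 = 0.0826.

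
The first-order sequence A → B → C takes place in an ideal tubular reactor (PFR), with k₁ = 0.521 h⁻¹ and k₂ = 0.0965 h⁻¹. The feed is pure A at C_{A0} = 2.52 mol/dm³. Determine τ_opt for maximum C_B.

Setting dC_B/dτ = 0 gives τ_opt = ln(k₂/k₁)/(k₂−k₁).
= ln(0.0965/0.521)/(0.0965−0.521) = ln(0.1852)/-0.4245 = -1.686/-0.4245 = 3.97 h.

3.97 h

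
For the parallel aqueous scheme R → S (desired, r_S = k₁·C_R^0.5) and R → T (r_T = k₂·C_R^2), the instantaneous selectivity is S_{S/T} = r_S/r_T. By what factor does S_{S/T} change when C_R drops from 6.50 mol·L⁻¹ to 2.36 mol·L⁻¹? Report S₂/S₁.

S_{S/T} = (k₁/k₂)·C_R^-1.5, so S₂/S₁ = (C_{R,2}/C_{R,1})^-1.5.
= (2.36/6.50)^(-1.5) = (0.3631)^(-1.5) = 4.57.

4.57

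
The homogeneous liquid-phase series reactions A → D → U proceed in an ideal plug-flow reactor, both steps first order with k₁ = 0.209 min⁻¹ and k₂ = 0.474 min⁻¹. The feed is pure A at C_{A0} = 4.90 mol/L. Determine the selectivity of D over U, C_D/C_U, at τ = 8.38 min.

0.173

The intermediate concentration in a first-order A→B→C sequence is C_D = k₁C_{A0}(e^(−k₁τ) − e^(−k₂τ))/(k₂−k₁).
e^(−k₁τ) = e^(−0.209×8.38) = e^(−1.751) = 0.1735; e^(−k₂τ) = e^(−3.972) = 0.01883.
C_D = 0.209×4.90/(0.474−0.209) × (0.1735−0.01883) = 3.865×0.1547 = 0.5978 mol/L.
C_A = C_{A0}e^(−k₁τ) = 0.8503 mol/L, so C_U = C_{A0}−C_A−C_D = 3.452 mol/L; C_D/C_U = 0.173.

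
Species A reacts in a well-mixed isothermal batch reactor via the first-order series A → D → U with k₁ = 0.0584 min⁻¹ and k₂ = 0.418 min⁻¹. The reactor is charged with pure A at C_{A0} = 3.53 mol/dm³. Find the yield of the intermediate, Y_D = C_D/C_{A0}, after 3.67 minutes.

0.0960

Solving the coupled first-order balances gives C_D(t) = [k₁/(k₂−k₁)]·C_{A0}·(e^(−k₁t) − e^(−k₂t)).
e^(−k₁t) = e^(−0.0584×3.67) = e^(−0.2143) = 0.8071; e^(−k₂t) = e^(−1.534) = 0.2157.
C_D = 0.0584×3.53/(0.418−0.0584) × (0.8071−0.2157) = 0.5733×0.5914 = 0.3391 mol/dm³.
Y_D = C_D/C_{A0} = 0.3391/3.53 = 0.0960.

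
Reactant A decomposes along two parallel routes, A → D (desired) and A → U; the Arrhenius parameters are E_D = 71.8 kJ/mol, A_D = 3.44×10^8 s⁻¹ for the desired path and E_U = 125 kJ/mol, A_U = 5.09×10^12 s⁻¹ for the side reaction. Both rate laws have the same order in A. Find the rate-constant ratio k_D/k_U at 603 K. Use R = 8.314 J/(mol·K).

k_D/k_U = (A_D/A_U)·exp[−(E_D−E_U)/(RT)] = (A_D/A_U)·exp[(E_U−E_D)/(RT)].
(E_U−E_D)/(RT) = (125−71.8)×10³/(8.314×603) = 53200/5013 = 10.61.
k_D/k_U = (3.44×10^8/5.09×10^12)·exp(10.61) = 6.758×10^-5 × 40607 = 2.74.

2.74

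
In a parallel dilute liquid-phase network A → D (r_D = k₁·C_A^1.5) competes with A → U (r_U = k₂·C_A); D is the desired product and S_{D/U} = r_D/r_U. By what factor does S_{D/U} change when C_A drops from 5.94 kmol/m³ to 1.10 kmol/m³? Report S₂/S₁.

S_{D/U} = (k₁/k₂)·C_A^0.5, so S₂/S₁ = (C_{A,2}/C_{A,1})^0.5.
= (1.10/5.94)^0.5 = (0.1852)^0.5 = 0.430.

0.430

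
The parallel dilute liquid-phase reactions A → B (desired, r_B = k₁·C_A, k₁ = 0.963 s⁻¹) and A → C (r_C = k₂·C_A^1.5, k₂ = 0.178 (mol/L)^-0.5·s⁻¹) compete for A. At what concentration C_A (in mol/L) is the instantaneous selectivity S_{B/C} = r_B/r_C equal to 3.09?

S_{B/C} = (k₁/k₂)·C_A^-0.5 ⇒ C_A = (S·k₂/k₁)^(-2).
= (3.09×0.178/0.963)^(-2) = (0.5712)^(-2) = 3.07 mol/L.

3.07 mol/L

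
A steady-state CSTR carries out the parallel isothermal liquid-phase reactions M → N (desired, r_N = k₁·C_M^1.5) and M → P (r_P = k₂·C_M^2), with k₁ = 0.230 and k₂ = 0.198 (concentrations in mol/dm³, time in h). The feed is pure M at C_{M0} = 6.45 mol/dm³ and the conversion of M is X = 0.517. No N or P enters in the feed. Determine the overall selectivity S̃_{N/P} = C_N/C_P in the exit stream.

0.658

Exit C_M = C_{M0}(1−X) = 6.45×0.483 = 3.115 mol/dm³.
Rates in a CSTR are evaluated at the outlet concentration: r_N = 0.230×3.115^1.5 = 1.265, r_P = 0.198×3.115^2 = 1.922.
Overall selectivity = C_N/C_P = r_Nτ/(r_Pτ) = r_N/r_P = 0.658.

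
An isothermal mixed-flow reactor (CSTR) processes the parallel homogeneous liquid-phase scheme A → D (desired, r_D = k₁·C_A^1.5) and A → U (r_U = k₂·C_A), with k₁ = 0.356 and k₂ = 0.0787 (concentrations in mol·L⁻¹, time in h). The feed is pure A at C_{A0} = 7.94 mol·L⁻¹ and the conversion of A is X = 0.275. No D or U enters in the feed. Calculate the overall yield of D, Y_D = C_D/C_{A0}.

0.252

Exit C_A = C_{A0}(1−X) = 7.94×0.725 = 5.756 mol·L⁻¹.
In a CSTR the entire volume is at exit conditions, so r_D = 0.356×5.756^1.5 = 4.917 and r_U = 0.0787×5.756 = 0.4530.
Fraction of consumed A going to D: r_D/(r_D+r_U) = 0.9156.
C_D = 0.9156·C_{A0}·X = 0.9156×7.94×0.275 = 2.00 mol·L⁻¹; Y_D = C_D/C_{A0} = 0.252.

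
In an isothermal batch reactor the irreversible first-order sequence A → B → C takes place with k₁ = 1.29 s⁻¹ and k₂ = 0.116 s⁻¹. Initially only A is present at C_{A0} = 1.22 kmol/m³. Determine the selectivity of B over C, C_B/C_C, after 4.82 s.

For first-order series with pure A initially, C_B(t) = k₁C_{A0}/(k₂−k₁)·(e^(−k₁t) − e^(−k₂t)).
e^(−k₁t) = e^(−1.29×4.82) = e^(−6.218) = 0.001994; e^(−k₂t) = e^(−0.5591) = 0.5717.
C_B = 1.29×1.22/(0.116−1.29) × (0.001994−0.5717) = (-1.341)×(-0.5697) = 0.7637 kmol/m³.
C_A = C_{A0}e^(−k₁t) = 0.002432 kmol/m³, so C_C = C_{A0}−C_A−C_B = 0.4538 kmol/m³; C_B/C_C = 1.68.

1.68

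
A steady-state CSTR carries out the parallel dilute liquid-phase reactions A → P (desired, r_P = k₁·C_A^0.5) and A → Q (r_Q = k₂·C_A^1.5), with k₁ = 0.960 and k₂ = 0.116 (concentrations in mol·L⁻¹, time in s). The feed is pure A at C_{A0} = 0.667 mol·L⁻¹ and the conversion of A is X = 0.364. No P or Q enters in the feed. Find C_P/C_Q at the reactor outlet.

Exit C_A = C_{A0}(1−X) = 0.667×0.636 = 0.4242 mol·L⁻¹.
A CSTR operates uniformly at the exit composition, giving r_P = 0.6253 and r_Q = 0.03205 (each k·C_A^n at C_A = 0.4242).
Overall selectivity = C_P/C_Q = r_Pτ/(r_Qτ) = r_P/r_Q = 19.5.

19.5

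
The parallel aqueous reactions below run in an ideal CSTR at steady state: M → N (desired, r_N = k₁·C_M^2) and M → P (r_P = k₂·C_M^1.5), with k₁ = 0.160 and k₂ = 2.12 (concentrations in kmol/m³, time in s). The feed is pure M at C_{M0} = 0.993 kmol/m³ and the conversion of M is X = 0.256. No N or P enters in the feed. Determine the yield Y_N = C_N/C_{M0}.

0.0156

Exit C_M = C_{M0}(1−X) = 0.993×0.744 = 0.7388 kmol/m³.
Rates in a CSTR are evaluated at the outlet concentration: r_N = 0.160×0.7388^2 = 0.08733, r_P = 2.12×0.7388^1.5 = 1.346.
Fraction of consumed M going to N: r_N/(r_N+r_P) = 0.06092.
C_N = 0.06092·C_{M0}·X = 0.06092×0.993×0.256 = 0.0155 kmol/m³; Y_N = C_N/C_{M0} = 0.0156.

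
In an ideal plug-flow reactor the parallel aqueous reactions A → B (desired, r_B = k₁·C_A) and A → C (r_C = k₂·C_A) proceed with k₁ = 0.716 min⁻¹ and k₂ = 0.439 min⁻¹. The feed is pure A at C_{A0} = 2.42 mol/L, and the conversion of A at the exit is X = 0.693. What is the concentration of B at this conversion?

1.04 mol/L

C_A = C_{A0}(1−X) = 0.7429 mol/L.
Both paths are first order in A, so the instantaneous fraction to B is constant: dC_B/d(−C_A) = k₁/(k₁+k₂) = 0.6199.
C_B = 0.6199·(C_{A0}−C_A) = 0.6199×1.677 = 1.04 mol/L.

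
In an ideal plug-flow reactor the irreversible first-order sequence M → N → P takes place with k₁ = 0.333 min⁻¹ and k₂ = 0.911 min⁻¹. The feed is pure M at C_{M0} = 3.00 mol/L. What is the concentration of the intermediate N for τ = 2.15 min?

The intermediate concentration in a first-order A→B→C sequence is C_N = k₁C_{M0}(e^(−k₁τ) − e^(−k₂τ))/(k₂−k₁).
e^(−k₁τ) = e^(−0.333×2.15) = e^(−0.7159) = 0.4887; e^(−k₂τ) = e^(−1.959) = 0.1410.
C_N = 0.333×3.00/(0.911−0.333) × (0.4887−0.1410) = 1.728×0.3477 = 0.6009 mol/L.

0.601 mol/L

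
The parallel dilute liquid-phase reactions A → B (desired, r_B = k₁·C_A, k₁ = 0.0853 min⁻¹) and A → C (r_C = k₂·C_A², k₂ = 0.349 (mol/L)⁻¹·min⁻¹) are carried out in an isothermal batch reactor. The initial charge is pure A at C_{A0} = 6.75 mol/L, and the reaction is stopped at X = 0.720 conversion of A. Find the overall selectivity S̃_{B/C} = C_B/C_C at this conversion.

0.0635

C_A = C_{A0}(1−X) = 1.890 mol/L.
Along a PFR/batch, dC_B/dC_A = −r_B/(r_B+r_C) = −k₁/(k₁+k₂·C_A).
Integrating from C_{A0} to C_A: C_B = (0.0853/0.349)·ln[(0.0853+0.349·6.75)/(0.0853+0.349·1.89)] = 0.2444·ln(2.441/0.7449) = 0.2901 mol/L.
C_C = (C_{A0}−C_A)−C_B = 4.570 mol/L; S̃_{B/C} = 0.2901/4.570 = 0.0635.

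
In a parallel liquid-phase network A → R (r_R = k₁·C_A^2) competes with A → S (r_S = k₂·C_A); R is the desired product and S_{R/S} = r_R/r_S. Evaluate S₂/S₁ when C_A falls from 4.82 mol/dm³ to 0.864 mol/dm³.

S_{R/S} = (k₁/k₂)·C_A, so S₂/S₁ = (C_{A,2}/C_{A,1}).
= 0.864/4.82 = 0.179.
Selectivity toward R falls as C_A falls — high-concentration operation is favoured.

0.179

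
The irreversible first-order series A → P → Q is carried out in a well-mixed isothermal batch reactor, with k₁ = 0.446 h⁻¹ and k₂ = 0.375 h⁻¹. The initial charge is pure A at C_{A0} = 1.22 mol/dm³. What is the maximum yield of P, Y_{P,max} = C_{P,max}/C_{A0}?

0.400

Evaluating C_P at t_opt = ln(k₂/k₁)/(k₂−k₁) gives C_{P,max}/C_{A0} = (k₁/k₂)^[k₂/(k₂−k₁)].
= (0.446/0.375)^(0.375/(0.375−0.446)) = (1.189)^(-5.282) = 0.4002.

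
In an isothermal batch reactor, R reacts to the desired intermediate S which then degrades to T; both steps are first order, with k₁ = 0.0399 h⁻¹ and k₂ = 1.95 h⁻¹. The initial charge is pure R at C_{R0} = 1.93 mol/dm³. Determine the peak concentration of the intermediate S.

0.0364 mol/dm³

At the optimum, C_{S,max}/C_{R0} = (k₁/k₂)^[k₂/(k₂−k₁)].
= (0.0399/1.95)^(1.95/(1.95−0.0399)) = (0.02046)^(1.021) = 0.01886.
C_{S,max} = 0.01886×1.93 = 0.0364 mol/dm³.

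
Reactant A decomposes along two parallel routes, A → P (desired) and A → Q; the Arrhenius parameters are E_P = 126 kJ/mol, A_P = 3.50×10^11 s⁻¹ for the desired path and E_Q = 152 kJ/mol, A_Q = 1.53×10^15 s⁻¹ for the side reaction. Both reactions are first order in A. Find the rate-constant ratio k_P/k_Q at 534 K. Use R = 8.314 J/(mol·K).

0.0799

Since both paths have the same order in A, the concentration cancels and S_{P/Q} = k_P/k_Q = (A_P/A_Q)·exp[(E_Q−E_P)/(RT)].
(E_Q−E_P)/(RT) = (152−126)×10³/(8.314×534) = 26000/4440 = 5.856.
k_P/k_Q = (3.50×10^11/1.53×10^15)·exp(5.856) = 2.288×10^-4 × 349.4 = 0.0799.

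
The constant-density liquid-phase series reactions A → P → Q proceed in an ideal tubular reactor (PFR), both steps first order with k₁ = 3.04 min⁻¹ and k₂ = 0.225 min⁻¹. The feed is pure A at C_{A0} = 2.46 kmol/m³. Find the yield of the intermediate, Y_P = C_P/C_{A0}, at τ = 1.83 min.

0.711

The intermediate concentration in a first-order A→B→C sequence is C_P = k₁C_{A0}(e^(−k₁τ) − e^(−k₂τ))/(k₂−k₁).
e^(−k₁τ) = e^(−3.04×1.83) = e^(−5.563) = 0.003836; e^(−k₂τ) = e^(−0.4118) = 0.6625.
C_P = 3.04×2.46/(0.225−3.04) × (0.003836−0.6625) = (-2.657)×(-0.6587) = 1.750 kmol/m³.
Y_P = C_P/C_{A0} = 1.750/2.46 = 0.711.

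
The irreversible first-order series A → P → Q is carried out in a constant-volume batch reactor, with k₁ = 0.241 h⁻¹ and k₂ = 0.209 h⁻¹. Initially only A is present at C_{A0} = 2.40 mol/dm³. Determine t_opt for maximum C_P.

4.45 h

For first-order series the maximum of C_P occurs at t_opt = ln(k₂/k₁)/(k₂−k₁).
= ln(0.209/0.241)/(0.209−0.241) = ln(0.8672)/-0.03200 = -0.1425/-0.03200 = 4.45 h.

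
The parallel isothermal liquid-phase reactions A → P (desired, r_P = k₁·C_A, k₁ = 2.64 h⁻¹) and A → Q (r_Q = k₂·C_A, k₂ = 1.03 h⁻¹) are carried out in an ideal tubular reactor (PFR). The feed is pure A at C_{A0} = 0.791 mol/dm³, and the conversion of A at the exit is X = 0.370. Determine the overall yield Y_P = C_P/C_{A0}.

C_A = C_{A0}(1−X) = 0.4983 mol/dm³.
Both paths are first order in A, so the instantaneous fraction to P is constant: dC_P/d(−C_A) = k₁/(k₁+k₂) = 0.7193.
C_P = 0.7193·(C_{A0}−C_A) = 0.7193×0.2927 = 0.211 mol/dm³.
Y_P = C_P/C_{A0} = 0.2105/0.791 = 0.266.

0.266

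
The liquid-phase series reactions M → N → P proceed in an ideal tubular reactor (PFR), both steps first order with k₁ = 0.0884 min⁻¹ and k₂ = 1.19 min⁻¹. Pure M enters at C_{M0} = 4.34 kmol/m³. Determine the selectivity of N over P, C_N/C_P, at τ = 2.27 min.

Solving the coupled first-order balances gives C_N(τ) = [k₁/(k₂−k₁)]·C_{M0}·(e^(−k₁τ) − e^(−k₂τ)).
e^(−k₁τ) = e^(−0.0884×2.27) = e^(−0.2007) = 0.8182; e^(−k₂τ) = e^(−2.701) = 0.06712.
C_N = 0.0884×4.34/(1.19−0.0884) × (0.8182−0.06712) = 0.3483×0.7511 = 0.2616 kmol/m³.
C_M = C_{M0}e^(−k₁τ) = 3.551 kmol/m³, so C_P = C_{M0}−C_M−C_N = 0.5275 kmol/m³; C_N/C_P = 0.496.

0.496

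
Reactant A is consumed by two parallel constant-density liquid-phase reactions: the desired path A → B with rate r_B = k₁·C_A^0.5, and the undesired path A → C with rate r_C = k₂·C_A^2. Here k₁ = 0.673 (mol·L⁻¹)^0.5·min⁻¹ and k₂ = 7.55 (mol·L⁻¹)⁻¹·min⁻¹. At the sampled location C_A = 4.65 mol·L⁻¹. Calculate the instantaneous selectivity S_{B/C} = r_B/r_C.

0.00889

S_{B/C} = r_B/r_C = (k₁·C_A^0.5)/(k₂·C_A^2) = (k₁/k₂)·C_A^-1.5.
= (0.673×4.650^0.5) / (7.55×4.650^2) = 1.451/163.2 = 0.00889.
The undesired path is higher order in A, so low C_A (CSTR or dilute feed) favours B.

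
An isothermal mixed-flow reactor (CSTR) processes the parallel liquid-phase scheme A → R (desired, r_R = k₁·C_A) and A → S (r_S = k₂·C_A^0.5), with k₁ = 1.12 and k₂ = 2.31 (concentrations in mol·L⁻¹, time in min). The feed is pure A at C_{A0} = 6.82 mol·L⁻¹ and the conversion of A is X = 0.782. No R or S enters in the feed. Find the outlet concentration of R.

Exit C_A = C_{A0}(1−X) = 6.82×0.218 = 1.487 mol·L⁻¹.
In a CSTR the entire volume is at exit conditions, so r_R = 1.12×1.487 = 1.665 and r_S = 2.31×1.487^0.5 = 2.817.
Fraction of consumed A going to R: r_R/(r_R+r_S) = 0.3715.
C_R = 0.3715·C_{A0}·X = 0.3715×6.82×0.782 = 1.98 mol·L⁻¹.

1.98 mol·L⁻¹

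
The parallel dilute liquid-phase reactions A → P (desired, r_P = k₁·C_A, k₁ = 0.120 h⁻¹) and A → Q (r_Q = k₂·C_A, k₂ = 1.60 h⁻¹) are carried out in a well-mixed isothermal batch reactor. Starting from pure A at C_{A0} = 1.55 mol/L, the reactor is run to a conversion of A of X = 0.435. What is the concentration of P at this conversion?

0.0470 mol/L

C_A = C_{A0}(1−X) = 0.8757 mol/L.
Both paths are first order in A, so the instantaneous fraction to P is constant: dC_P/d(−C_A) = k₁/(k₁+k₂) = 0.06977.
C_P = 0.06977·(C_{A0}−C_A) = 0.06977×0.6743 = 0.0470 mol/L.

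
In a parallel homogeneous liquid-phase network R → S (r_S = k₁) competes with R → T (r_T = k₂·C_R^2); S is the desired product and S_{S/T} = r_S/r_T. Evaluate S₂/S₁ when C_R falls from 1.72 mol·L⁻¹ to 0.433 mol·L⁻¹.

15.8

S_{S/T} = (k₁/k₂)·C_R^-2, so S₂/S₁ = (C_{R,2}/C_{R,1})^-2.
= (0.433/1.72)^(-2) = (0.2517)^(-2) = 15.8.
Selectivity toward S rises as C_R falls — low-concentration operation is favoured.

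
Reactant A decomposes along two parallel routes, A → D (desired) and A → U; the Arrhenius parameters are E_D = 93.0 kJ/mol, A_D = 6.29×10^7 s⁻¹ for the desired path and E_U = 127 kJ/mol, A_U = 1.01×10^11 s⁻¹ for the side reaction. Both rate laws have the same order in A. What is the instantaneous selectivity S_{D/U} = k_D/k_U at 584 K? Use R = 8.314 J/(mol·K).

0.685

Since both paths have the same order in A, the concentration cancels and S_{D/U} = k_D/k_U = (A_D/A_U)·exp[(E_U−E_D)/(RT)].
(E_U−E_D)/(RT) = (127−93.0)×10³/(8.314×584) = 34000/4855 = 7.003.
k_D/k_U = (6.29×10^7/1.01×10^11)·exp(7.003) = 6.228×10^-4 × 1099 = 0.685.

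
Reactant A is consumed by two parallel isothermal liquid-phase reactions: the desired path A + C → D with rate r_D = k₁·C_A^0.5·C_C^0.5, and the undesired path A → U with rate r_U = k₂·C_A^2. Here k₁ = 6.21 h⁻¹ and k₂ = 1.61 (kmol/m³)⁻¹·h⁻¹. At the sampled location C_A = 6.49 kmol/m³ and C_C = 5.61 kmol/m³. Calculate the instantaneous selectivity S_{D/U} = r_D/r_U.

S_{D/U} = r_D/r_U = (k₁·C_A^0.5·C_C^0.5)/(k₂·C_A^2) = (k₁/k₂)·C_A^-1.5·C_C^0.5.
= (6.21×6.490^0.5×5.610^0.5) / (1.61×6.490^2) = 37.47/67.81 = 0.553.

0.553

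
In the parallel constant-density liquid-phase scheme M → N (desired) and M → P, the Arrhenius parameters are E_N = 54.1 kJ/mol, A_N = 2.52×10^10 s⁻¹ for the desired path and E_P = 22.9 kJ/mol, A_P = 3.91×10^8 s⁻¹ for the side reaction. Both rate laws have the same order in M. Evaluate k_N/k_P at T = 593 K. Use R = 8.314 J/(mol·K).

With equal orders, S_{N/P} = k_N/k_P = (A_N/A_P)·exp[(E_P−E_N)/(RT)].
(E_P−E_N)/(RT) = (22.9−54.1)×10³/(8.314×593) = -31200/4930 = -6.328.
k_N/k_P = (2.52×10^10/3.91×10^8)·exp(-6.328) = 64.45 × 0.001785 = 0.115.

0.115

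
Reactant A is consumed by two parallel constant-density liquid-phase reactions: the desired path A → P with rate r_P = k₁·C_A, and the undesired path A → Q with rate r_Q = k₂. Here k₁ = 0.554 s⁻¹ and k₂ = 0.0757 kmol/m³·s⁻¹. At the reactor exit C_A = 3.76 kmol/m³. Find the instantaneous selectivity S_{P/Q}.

S_{P/Q} = r_P/r_Q = (k₁·C_A)/(k₂) = (k₁/k₂)·C_A.
= (0.554×3.760) / (0.0757) = 2.083/0.07570 = 27.5.
Since the desired path is higher order in A, keeping C_A high (PFR or concentrated feed) favours P.

27.5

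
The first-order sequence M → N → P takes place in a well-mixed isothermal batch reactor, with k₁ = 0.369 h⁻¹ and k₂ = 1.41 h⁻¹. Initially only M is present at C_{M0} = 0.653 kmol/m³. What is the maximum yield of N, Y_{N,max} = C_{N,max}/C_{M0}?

0.163

For a first-order series the maximum intermediate yield is C_{N,max}/C_{M0} = (k₁/k₂)^[k₂/(k₂−k₁)].
= (0.369/1.41)^(1.41/(1.41−0.369)) = (0.2617)^(1.354) = 0.1627.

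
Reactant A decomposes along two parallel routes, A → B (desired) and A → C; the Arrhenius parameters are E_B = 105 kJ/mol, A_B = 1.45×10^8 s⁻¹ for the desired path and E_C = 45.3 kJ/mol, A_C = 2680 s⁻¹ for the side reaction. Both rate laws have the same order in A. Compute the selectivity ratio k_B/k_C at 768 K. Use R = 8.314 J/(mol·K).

4.71

With equal orders, S_{B/C} = k_B/k_C = (A_B/A_C)·exp[(E_C−E_B)/(RT)].
(E_C−E_B)/(RT) = (45.3−105)×10³/(8.314×768) = -59700/6385 = -9.350.
k_B/k_C = (1.45×10^8/2680)·exp(-9.350) = 54104 × 8.698×10^-5 = 4.71.
Since E_B > E_C, raising the temperature improves selectivity toward B.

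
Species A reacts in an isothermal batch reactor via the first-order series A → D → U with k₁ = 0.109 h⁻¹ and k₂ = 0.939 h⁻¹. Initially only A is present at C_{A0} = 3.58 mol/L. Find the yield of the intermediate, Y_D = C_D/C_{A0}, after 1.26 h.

The intermediate concentration in a first-order A→B→C sequence is C_D = k₁C_{A0}(e^(−k₁t) − e^(−k₂t))/(k₂−k₁).
e^(−k₁t) = e^(−0.109×1.26) = e^(−0.1373) = 0.8717; e^(−k₂t) = e^(−1.183) = 0.3063.
C_D = 0.109×3.58/(0.939−0.109) × (0.8717−0.3063) = 0.4701×0.5654 = 0.2658 mol/L.
Y_D = C_D/C_{A0} = 0.2658/3.58 = 0.0742.

0.0742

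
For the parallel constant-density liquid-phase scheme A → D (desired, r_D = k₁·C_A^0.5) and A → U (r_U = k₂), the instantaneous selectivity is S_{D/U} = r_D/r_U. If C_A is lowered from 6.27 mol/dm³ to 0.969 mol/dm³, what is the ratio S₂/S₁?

0.393

S_{D/U} = (k₁/k₂)·C_A^0.5, so S₂/S₁ = (C_{A,2}/C_{A,1})^0.5.
= (0.969/6.27)^0.5 = (0.1545)^0.5 = 0.393.
Selectivity toward D falls as C_A falls — high-concentration operation is favoured.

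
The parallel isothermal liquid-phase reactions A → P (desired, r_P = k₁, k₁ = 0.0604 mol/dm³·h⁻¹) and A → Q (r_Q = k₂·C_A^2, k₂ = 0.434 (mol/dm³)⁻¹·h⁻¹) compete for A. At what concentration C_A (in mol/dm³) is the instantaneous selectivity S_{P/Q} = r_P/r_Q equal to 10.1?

S_{P/Q} = (k₁/k₂)·C_A^-2 ⇒ C_A = (S·k₂/k₁)^(-0.5).
= (10.1×0.434/0.0604)^(-0.5) = (72.57)^(-0.5) = 0.117 mol/dm³.

0.117 mol/dm³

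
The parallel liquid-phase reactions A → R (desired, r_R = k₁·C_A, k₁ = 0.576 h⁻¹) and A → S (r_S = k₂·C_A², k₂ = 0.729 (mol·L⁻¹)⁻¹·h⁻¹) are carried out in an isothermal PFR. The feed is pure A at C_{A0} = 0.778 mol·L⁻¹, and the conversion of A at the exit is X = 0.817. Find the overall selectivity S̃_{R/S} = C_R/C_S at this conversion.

C_A = C_{A0}(1−X) = 0.1424 mol·L⁻¹.
Along a PFR/batch, dC_R/dC_A = −r_R/(r_R+r_S) = −k₁/(k₁+k₂·C_A).
Integrating from C_{A0} to C_A: C_R = (0.576/0.729)·ln[(0.576+0.729·0.778)/(0.576+0.729·0.142)] = 0.7901·ln(1.143/0.6798) = 0.4107 mol·L⁻¹.
C_S = (C_{A0}−C_A)−C_R = 0.2249 mol·L⁻¹; S̃_{R/S} = 0.4107/0.2249 = 1.83.

1.83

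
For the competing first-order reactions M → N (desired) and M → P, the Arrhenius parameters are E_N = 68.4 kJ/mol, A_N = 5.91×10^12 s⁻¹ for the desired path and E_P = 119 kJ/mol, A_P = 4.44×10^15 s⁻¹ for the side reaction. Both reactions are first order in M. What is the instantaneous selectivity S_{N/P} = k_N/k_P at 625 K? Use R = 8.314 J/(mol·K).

22.6

k_N/k_P = (A_N/A_P)·exp[−(E_N−E_P)/(RT)] = (A_N/A_P)·exp[(E_P−E_N)/(RT)].
(E_P−E_N)/(RT) = (119−68.4)×10³/(8.314×625) = 50600/5196 = 9.738.
k_N/k_P = (5.91×10^12/4.44×10^15)·exp(9.738) = 0.001331 × 16946 = 22.6.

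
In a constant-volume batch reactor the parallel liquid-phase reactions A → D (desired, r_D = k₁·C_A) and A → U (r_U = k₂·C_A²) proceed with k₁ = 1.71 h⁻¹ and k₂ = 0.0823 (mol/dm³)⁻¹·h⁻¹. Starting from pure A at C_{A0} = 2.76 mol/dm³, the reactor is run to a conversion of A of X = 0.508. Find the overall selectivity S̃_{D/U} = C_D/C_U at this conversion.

C_A = C_{A0}(1−X) = 1.358 mol/dm³.
Along a PFR/batch, dC_D/dC_A = −r_D/(r_D+r_U) = −k₁/(k₁+k₂·C_A).
Integrating from C_{A0} to C_A: C_D = (1.71/0.0823)·ln[(1.71+0.0823·2.76)/(1.71+0.0823·1.36)] = 20.78·ln(1.937/1.822) = 1.276 mol/dm³.
C_U = (C_{A0}−C_A)−C_D = 0.1260 mol/dm³; S̃_{D/U} = 1.276/0.1260 = 10.1.

10.1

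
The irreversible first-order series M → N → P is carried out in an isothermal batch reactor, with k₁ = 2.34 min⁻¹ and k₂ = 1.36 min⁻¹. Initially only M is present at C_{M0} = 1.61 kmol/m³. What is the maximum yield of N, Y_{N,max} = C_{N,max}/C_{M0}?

0.471

Evaluating C_N at t_opt = ln(k₂/k₁)/(k₂−k₁) gives C_{N,max}/C_{M0} = (k₁/k₂)^[k₂/(k₂−k₁)].
= (2.34/1.36)^(1.36/(1.36−2.34)) = (1.721)^(-1.388) = 0.4709.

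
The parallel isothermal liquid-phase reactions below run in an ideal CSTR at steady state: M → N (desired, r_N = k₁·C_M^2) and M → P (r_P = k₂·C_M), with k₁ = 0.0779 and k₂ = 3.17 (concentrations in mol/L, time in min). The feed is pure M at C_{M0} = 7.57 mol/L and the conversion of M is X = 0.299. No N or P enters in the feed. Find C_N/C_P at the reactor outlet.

Exit C_M = C_{M0}(1−X) = 7.57×0.701 = 5.307 mol/L.
In a CSTR the entire volume is at exit conditions, so r_N = 0.0779×5.307^2 = 2.194 and r_P = 3.17×5.307 = 16.82.
Overall selectivity = C_N/C_P = r_Nτ/(r_Pτ) = r_N/r_P = 0.130.

0.130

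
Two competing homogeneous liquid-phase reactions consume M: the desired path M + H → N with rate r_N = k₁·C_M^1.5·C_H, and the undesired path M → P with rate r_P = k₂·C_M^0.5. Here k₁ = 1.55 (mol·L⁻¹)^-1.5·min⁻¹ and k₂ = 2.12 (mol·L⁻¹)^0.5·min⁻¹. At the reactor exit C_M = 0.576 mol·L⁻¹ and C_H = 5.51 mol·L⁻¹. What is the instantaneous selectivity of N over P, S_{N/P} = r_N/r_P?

2.32

S_{N/P} = r_N/r_P = (k₁·C_M^1.5·C_H)/(k₂·C_M^0.5) = (k₁/k₂)·C_M·C_H.
= (1.55×0.5760^1.5×5.510) / (2.12×0.5760^0.5) = 3.734/1.609 = 2.32.
Since the desired path is higher order in M, keeping C_M high (PFR or concentrated feed) favours N.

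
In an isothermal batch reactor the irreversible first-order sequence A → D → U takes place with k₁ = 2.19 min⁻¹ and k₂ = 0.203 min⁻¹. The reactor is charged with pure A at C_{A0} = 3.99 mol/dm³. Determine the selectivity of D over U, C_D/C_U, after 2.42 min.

2.05

Solving the coupled first-order balances gives C_D(t) = [k₁/(k₂−k₁)]·C_{A0}·(e^(−k₁t) − e^(−k₂t)).
e^(−k₁t) = e^(−2.19×2.42) = e^(−5.300) = 0.004993; e^(−k₂t) = e^(−0.4913) = 0.6119.
C_D = 2.19×3.99/(0.203−2.19) × (0.004993−0.6119) = (-4.398)×(-0.6069) = 2.669 mol/dm³.
C_A = C_{A0}e^(−k₁t) = 0.01992 mol/dm³, so C_U = C_{A0}−C_A−C_D = 1.301 mol/dm³; C_D/C_U = 2.05.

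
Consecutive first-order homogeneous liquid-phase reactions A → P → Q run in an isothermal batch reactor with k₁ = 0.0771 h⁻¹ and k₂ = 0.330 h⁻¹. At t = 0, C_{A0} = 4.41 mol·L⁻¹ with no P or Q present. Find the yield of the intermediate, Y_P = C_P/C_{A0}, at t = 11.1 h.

The intermediate concentration in a first-order A→B→C sequence is C_P = k₁C_{A0}(e^(−k₁t) − e^(−k₂t))/(k₂−k₁).
e^(−k₁t) = e^(−0.0771×11.1) = e^(−0.8558) = 0.4249; e^(−k₂t) = e^(−3.663) = 0.02566.
C_P = 0.0771×4.41/(0.330−0.0771) × (0.4249−0.02566) = 1.344×0.3993 = 0.5368 mol·L⁻¹.
Y_P = C_P/C_{A0} = 0.5368/4.41 = 0.122.

0.122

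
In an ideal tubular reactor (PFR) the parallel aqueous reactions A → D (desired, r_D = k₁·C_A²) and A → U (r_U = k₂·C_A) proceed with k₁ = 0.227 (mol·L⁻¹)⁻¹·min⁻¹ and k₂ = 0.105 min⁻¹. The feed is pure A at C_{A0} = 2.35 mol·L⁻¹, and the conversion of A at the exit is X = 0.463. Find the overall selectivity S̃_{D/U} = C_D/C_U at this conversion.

3.81

C_A = C_{A0}(1−X) = 1.262 mol·L⁻¹.
Along a PFR/batch, dC_U/dC_A = −r_U/(r_D+r_U) = −k₂/(k₂+k₁·C_A).
Integrating from C_{A0} to C_A: C_U = (0.105/0.227)·ln[(0.105+0.227·2.35)/(0.105+0.227·1.26)] = 0.4626·ln(0.6385/0.3915) = 0.2263 mol·L⁻¹.
Then C_D = (C_{A0}−C_A) − C_U = 1.088 − 0.2263 = 0.8618 mol·L⁻¹.
S̃_{D/U} = C_D/C_U = 0.8618/0.2263 = 3.81.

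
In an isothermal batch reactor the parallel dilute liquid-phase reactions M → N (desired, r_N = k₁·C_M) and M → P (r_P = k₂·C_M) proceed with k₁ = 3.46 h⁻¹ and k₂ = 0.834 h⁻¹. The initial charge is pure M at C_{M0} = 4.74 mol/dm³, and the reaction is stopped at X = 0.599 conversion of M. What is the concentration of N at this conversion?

2.29 mol/dm³

C_M = C_{M0}(1−X) = 1.901 mol/dm³.
Both paths are first order in M, so the instantaneous fraction to N is constant: dC_N/d(−C_M) = k₁/(k₁+k₂) = 0.8058.
C_N = 0.8058·(C_{M0}−C_M) = 0.8058×2.839 = 2.29 mol/dm³.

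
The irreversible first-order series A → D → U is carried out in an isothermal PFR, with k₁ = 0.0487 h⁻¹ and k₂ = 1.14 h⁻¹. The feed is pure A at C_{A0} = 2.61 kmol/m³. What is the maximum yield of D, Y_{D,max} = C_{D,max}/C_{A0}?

0.0371

At the optimum, C_{D,max}/C_{A0} = (k₁/k₂)^[k₂/(k₂−k₁)].
= (0.0487/1.14)^(1.14/(1.14−0.0487)) = (0.04272)^(1.045) = 0.03711.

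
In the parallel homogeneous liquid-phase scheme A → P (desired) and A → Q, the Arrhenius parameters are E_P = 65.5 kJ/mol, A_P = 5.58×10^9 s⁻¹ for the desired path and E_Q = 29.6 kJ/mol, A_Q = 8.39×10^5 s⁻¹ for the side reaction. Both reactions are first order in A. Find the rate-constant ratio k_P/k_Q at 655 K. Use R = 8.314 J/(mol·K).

9.12

Since both paths have the same order in A, the concentration cancels and S_{P/Q} = k_P/k_Q = (A_P/A_Q)·exp[(E_Q−E_P)/(RT)].
(E_Q−E_P)/(RT) = (29.6−65.5)×10³/(8.314×655) = -35900/5446 = -6.592.
k_P/k_Q = (5.58×10^9/8.39×10^5)·exp(-6.592) = 6651 × 0.001371 = 9.12.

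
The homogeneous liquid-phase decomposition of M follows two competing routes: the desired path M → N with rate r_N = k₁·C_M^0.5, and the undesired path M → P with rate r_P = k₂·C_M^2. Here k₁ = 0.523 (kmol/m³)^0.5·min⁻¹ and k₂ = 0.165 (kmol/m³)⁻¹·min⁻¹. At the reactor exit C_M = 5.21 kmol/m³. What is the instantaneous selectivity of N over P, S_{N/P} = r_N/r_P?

0.267

S_{N/P} = r_N/r_P = (k₁·C_M^0.5)/(k₂·C_M^2) = (k₁/k₂)·C_M^-1.5.
= (0.523×5.210^0.5) / (0.165×5.210^2) = 1.194/4.479 = 0.267.
The undesired path is higher order in M, so low C_M (CSTR or dilute feed) favours N.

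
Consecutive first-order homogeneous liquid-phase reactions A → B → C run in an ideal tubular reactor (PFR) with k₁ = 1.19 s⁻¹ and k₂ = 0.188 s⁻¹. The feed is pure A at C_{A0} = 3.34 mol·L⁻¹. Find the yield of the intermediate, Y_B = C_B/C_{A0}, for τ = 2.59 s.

The intermediate concentration in a first-order A→B→C sequence is C_B = k₁C_{A0}(e^(−k₁τ) − e^(−k₂τ))/(k₂−k₁).
e^(−k₁τ) = e^(−1.19×2.59) = e^(−3.082) = 0.04586; e^(−k₂τ) = e^(−0.4869) = 0.6145.
C_B = 1.19×3.34/(0.188−1.19) × (0.04586−0.6145) = (-3.967)×(-0.5687) = 2.256 mol·L⁻¹.
Y_B = C_B/C_{A0} = 2.256/3.34 = 0.675.

0.675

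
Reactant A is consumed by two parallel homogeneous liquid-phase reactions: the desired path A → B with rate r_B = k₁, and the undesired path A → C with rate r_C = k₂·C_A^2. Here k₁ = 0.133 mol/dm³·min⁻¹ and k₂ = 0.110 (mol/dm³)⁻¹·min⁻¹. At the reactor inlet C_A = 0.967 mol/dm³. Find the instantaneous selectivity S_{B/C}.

1.29

S_{B/C} = r_B/r_C = (k₁)/(k₂·C_A^2) = (k₁/k₂)·C_A^-2.
= (0.133) / (0.110×0.9670^2) = 0.1330/0.1029 = 1.29.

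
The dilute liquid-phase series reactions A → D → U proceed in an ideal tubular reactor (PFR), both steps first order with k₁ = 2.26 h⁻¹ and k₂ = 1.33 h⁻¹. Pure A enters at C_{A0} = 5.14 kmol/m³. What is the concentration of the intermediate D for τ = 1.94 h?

0.791 kmol/m³

The intermediate concentration in a first-order A→B→C sequence is C_D = k₁C_{A0}(e^(−k₁τ) − e^(−k₂τ))/(k₂−k₁).
e^(−k₁τ) = e^(−2.26×1.94) = e^(−4.384) = 0.01247; e^(−k₂τ) = e^(−2.580) = 0.07576.
C_D = 2.26×5.14/(1.33−2.26) × (0.01247−0.07576) = (-12.49)×(-0.06329) = 0.7905 kmol/m³.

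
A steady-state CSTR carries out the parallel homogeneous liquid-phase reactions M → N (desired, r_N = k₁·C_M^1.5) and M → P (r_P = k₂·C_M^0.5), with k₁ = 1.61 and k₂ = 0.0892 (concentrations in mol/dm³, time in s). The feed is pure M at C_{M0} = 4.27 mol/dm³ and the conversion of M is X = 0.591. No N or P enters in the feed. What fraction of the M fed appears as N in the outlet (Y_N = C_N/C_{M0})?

0.573

Exit C_M = C_{M0}(1−X) = 4.27×0.409 = 1.746 mol/dm³.
Rates in a CSTR are evaluated at the outlet concentration: r_N = 1.61×1.746^1.5 = 3.716, r_P = 0.0892×1.746^0.5 = 0.1179.
Fraction of consumed M going to N: r_N/(r_N+r_P) = 0.9693.
C_N = 0.9693·C_{M0}·X = 0.9693×4.27×0.591 = 2.45 mol/dm³; Y_N = C_N/C_{M0} = 0.573.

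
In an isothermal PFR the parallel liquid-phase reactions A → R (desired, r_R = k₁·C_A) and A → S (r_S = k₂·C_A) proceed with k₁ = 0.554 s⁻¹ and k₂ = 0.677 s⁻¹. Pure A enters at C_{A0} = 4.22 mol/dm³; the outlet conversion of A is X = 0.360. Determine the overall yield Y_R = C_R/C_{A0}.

0.162

C_A = C_{A0}(1−X) = 2.701 mol/dm³.
Both paths are first order in A, so the instantaneous fraction to R is constant: dC_R/d(−C_A) = k₁/(k₁+k₂) = 0.4500.
C_R = 0.4500·(C_{A0}−C_A) = 0.4500×1.519 = 0.684 mol/dm³.
Y_R = C_R/C_{A0} = 0.6837/4.22 = 0.162.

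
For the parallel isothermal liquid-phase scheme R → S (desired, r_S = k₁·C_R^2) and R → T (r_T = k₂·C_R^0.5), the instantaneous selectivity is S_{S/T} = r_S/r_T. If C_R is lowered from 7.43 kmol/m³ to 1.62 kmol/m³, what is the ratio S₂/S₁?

0.102

S_{S/T} = (k₁/k₂)·C_R^1.5, so S₂/S₁ = (C_{R,2}/C_{R,1})^1.5.
= (1.62/7.43)^1.5 = (0.2180)^1.5 = 0.102.
Selectivity toward S falls as C_R falls — high-concentration operation is favoured.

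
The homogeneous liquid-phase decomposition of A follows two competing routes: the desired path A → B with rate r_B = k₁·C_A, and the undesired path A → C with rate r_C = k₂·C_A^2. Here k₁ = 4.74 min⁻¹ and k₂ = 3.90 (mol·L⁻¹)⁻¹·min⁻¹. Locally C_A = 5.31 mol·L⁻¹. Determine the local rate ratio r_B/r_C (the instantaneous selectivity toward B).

S_{B/C} = r_B/r_C = (k₁·C_A)/(k₂·C_A^2) = (k₁/k₂)·C_A⁻¹.
= (4.74×5.310) / (3.90×5.310^2) = 25.17/110.0 = 0.229.
The undesired path is higher order in A, so low C_A (CSTR or dilute feed) favours B.

0.229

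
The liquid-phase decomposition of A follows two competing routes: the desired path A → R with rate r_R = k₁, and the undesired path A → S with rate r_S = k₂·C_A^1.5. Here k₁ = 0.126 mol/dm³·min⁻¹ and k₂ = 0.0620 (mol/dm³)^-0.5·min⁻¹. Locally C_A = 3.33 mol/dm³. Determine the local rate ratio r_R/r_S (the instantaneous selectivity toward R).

0.334

S_{R/S} = r_R/r_S = (k₁)/(k₂·C_A^1.5) = (k₁/k₂)·C_A^-1.5.
= (0.126) / (0.0620×3.330^1.5) = 0.1260/0.3768 = 0.334.
The undesired path is higher order in A, so low C_A (CSTR or dilute feed) favours R.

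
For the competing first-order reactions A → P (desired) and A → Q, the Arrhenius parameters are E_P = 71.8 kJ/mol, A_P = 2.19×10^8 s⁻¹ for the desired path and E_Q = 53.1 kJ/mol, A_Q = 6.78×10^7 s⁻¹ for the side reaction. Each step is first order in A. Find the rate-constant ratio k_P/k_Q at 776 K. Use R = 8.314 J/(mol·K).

Since both paths have the same order in A, the concentration cancels and S_{P/Q} = k_P/k_Q = (A_P/A_Q)·exp[(E_Q−E_P)/(RT)].
(E_Q−E_P)/(RT) = (53.1−71.8)×10³/(8.314×776) = -18700/6452 = -2.898.
k_P/k_Q = (2.19×10^8/6.78×10^7)·exp(-2.898) = 3.230 × 0.05511 = 0.178.
Since E_P > E_Q, raising the temperature improves selectivity toward P.

0.178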